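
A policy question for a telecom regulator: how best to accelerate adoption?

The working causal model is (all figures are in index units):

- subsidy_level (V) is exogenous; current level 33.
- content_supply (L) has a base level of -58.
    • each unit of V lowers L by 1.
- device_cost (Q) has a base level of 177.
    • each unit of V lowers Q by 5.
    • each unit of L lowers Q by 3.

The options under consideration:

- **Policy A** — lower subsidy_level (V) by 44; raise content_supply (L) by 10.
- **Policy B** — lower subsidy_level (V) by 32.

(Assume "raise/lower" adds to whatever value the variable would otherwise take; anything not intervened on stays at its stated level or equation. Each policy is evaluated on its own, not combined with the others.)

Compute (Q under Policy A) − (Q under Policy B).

Policy A (V − 44, L + 10):
  V = 33 − 44 = -11
  L = -58 − (-11) (+10 from intervention) = -37
  Q = 177 − 5·(-11) − 3·(-37) = 343
Policy B (V − 32):
  V = 33 − 32 = 1
  L = -58 − 1 = -59
  Q = 177 − 5·1 − 3·(-59) = 349
Q: 343 − 349 = -6

-6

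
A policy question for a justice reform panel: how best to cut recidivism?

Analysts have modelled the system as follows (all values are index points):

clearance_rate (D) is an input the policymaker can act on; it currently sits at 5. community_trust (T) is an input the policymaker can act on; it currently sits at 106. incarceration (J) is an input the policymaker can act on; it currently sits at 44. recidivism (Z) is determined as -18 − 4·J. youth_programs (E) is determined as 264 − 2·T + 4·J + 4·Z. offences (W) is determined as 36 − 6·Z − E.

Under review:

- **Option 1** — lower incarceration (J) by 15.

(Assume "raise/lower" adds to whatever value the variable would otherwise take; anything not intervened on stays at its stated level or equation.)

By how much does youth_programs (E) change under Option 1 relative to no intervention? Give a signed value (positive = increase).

180

Baseline:
  T = 106
  J = 44
  Z = -18 − 4·44 = -194
  E = 264 − 2·106 + 4·44 + 4·(-194) = -548
Option 1 (J − 15):
  T = 106
  J = 44 − 15 = 29
  Z = -18 − 4·29 = -134
  E = 264 − 2·106 + 4·29 + 4·(-134) = -368
Change in E: -368 − (-548) = 180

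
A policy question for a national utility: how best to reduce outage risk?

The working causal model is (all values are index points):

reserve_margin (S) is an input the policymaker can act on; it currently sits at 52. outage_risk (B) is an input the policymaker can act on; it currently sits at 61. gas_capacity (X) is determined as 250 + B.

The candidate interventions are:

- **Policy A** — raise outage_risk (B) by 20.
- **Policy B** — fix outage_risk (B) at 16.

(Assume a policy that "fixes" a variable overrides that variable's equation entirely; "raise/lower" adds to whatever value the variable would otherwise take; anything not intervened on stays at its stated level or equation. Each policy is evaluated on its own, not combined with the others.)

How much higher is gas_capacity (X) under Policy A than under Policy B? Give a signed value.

Policy A (B + 20):
  B = 61 + 20 = 81
  X = 250 + 81 = 331
Policy B (B := 16):
  B = 16
  X = 250 + 16 = 266
X: 331 − 266 = 65

65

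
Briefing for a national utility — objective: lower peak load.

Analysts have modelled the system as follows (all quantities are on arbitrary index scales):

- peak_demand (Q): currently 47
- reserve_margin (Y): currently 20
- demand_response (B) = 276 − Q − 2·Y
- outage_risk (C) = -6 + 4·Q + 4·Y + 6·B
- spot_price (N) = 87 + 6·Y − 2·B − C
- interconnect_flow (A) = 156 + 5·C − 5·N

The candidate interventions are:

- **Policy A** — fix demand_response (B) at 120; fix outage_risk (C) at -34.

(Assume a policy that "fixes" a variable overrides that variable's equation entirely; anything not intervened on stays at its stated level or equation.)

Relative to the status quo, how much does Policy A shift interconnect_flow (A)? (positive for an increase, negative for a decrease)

-14990

Baseline:
  Q = 47
  Y = 20
  B = 276 − 47 − 2·20 = 189
  C = -6 + 4·47 + 4·20 + 6·189 = 1396
  N = 87 + 6·20 − 2·189 − 1396 = -1567
  A = 156 + 5·1396 − 5·(-1567) = 14971
Policy A (B := 120, C := -34):
  Q = 47
  Y = 20
  B = 120
  C = -34
  N = 87 + 6·20 − 2·120 − (-34) = 1
  A = 156 + 5·(-34) − 5·1 = -19
Change in A: -19 − 14971 = -14990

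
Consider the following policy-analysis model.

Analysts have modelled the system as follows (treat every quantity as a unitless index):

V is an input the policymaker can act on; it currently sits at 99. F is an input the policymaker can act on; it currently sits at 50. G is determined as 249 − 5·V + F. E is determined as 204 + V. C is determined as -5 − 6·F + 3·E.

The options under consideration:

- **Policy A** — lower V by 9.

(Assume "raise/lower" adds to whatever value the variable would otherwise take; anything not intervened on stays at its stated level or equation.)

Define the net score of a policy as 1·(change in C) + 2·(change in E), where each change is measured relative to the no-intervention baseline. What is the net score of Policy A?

Baseline:
  V = 99
  F = 50
  E = 204 + 99 = 303
  C = -5 − 6·50 + 3·303 = 604
Policy A (V − 9):
  V = 99 − 9 = 90
  F = 50
  E = 204 + 90 = 294
  C = -5 − 6·50 + 3·294 = 577
ΔC = 577 − 604 = -27; ΔE = 294 − 303 = -9
Score = 1·(-27) + 2·(-9) = -45

-45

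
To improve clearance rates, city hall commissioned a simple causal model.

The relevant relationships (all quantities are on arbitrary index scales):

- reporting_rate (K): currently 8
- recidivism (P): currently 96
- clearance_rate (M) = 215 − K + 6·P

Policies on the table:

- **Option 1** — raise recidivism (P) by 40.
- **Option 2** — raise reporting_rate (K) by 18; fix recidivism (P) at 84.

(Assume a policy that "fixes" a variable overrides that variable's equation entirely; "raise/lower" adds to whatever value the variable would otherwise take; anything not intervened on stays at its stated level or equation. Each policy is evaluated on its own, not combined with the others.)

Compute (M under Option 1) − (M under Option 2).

Option 1 (P + 40):
  K = 8
  P = 96 + 40 = 136
  M = 215 − 8 + 6·136 = 1023
Option 2 (K + 18, P := 84):
  K = 8 + 18 = 26
  P = 84
  M = 215 − 26 + 6·84 = 693
M: 1023 − 693 = 330

330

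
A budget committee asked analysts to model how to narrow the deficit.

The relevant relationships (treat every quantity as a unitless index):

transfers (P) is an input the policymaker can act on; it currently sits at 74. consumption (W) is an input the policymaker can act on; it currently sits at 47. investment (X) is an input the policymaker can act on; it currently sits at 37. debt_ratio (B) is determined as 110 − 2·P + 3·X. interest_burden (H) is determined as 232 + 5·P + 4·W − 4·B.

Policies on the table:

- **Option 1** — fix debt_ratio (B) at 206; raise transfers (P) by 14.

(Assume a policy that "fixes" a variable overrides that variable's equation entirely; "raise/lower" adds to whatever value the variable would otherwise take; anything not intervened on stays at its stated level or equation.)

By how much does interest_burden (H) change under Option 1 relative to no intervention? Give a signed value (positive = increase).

-462

Baseline:
  P = 74
  W = 47
  X = 37
  B = 110 − 2·74 + 3·37 = 73
  H = 232 + 5·74 + 4·47 − 4·73 = 498
Option 1 (B := 206, P + 14):
  P = 74 + 14 = 88
  W = 47
  X = 37
  B = 206
  H = 232 + 5·88 + 4·47 − 4·206 = 36
Change in H: 36 − 498 = -462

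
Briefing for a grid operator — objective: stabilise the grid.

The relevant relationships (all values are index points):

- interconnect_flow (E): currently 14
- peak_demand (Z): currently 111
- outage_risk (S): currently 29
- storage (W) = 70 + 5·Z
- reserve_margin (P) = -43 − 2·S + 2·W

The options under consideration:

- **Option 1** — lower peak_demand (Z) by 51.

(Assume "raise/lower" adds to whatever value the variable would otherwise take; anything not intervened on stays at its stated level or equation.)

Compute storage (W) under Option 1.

370

Option 1 (Z − 51):
  Z = 111 − 51 = 60
  W = 70 + 5·60 = 370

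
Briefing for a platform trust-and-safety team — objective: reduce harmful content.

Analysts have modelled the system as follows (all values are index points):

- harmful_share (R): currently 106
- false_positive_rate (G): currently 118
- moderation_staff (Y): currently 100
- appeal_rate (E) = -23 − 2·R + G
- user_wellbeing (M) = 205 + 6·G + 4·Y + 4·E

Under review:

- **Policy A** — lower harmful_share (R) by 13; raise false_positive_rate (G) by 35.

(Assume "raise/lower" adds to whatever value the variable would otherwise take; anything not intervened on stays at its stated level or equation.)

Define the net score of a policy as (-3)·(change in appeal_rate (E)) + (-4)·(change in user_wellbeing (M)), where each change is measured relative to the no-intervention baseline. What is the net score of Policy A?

Baseline:
  R = 106
  G = 118
  Y = 100
  E = -23 − 2·106 + 118 = -117
  M = 205 + 6·118 + 4·100 + 4·(-117) = 845
Policy A (R − 13, G + 35):
  R = 106 − 13 = 93
  G = 118 + 35 = 153
  Y = 100
  E = -23 − 2·93 + 153 = -56
  M = 205 + 6·153 + 4·100 + 4·(-56) = 1299
ΔE = -56 − (-117) = 61; ΔM = 1299 − 845 = 454
Score = (-3)·61 + (-4)·454 = -1999

-1999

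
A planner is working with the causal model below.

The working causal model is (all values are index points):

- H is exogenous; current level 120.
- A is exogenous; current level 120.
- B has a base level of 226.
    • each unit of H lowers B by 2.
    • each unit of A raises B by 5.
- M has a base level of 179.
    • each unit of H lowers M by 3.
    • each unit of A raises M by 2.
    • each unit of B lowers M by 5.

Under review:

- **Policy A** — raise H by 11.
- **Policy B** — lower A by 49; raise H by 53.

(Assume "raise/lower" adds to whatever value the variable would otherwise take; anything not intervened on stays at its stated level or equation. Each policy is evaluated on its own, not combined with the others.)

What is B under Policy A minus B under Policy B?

329

Policy A (H + 11):
  H = 120 + 11 = 131
  A = 120
  B = 226 − 2·131 + 5·120 = 564
Policy B (A − 49, H + 53):
  H = 120 + 53 = 173
  A = 120 − 49 = 71
  B = 226 − 2·173 + 5·71 = 235
B: 564 − 235 = 329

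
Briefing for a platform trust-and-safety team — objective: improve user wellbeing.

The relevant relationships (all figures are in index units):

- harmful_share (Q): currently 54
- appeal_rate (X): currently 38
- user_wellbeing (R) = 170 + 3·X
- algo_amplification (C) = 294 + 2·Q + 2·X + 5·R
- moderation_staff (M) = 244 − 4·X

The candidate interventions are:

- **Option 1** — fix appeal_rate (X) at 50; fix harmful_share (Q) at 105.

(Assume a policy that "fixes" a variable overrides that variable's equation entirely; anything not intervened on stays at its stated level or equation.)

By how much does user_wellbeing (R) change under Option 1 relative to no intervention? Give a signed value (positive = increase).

Baseline:
  X = 38
  R = 170 + 3·38 = 284
Option 1 (X := 50, Q := 105):
  X = 50
  R = 170 + 3·50 = 320
Change in R: 320 − 284 = 36

36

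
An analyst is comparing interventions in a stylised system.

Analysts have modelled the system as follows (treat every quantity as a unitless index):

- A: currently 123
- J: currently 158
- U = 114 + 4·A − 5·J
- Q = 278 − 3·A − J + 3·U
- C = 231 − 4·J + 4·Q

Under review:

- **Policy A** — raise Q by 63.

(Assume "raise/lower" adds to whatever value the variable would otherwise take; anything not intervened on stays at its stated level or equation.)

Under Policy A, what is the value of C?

Policy A (Q + 63):
  A = 123
  J = 158
  U = 114 + 4·123 − 5·158 = -184
  Q = 278 − 3·123 − 158 + 3·(-184) (+63 from intervention) = -738
  C = 231 − 4·158 + 4·(-738) = -3353

-3353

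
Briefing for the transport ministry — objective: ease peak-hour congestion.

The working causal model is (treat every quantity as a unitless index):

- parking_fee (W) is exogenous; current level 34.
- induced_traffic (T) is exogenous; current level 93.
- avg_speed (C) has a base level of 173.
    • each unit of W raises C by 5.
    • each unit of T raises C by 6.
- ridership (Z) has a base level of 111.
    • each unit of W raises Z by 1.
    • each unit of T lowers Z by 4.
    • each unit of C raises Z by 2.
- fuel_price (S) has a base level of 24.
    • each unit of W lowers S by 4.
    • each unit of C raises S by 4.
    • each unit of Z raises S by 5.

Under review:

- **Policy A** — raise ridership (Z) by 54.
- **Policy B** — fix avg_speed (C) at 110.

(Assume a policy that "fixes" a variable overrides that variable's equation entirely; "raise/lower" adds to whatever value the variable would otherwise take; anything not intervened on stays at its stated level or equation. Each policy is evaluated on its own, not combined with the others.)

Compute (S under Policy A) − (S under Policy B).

Policy A (Z + 54):
  W = 34
  T = 93
  C = 173 + 5·34 + 6·93 = 901
  Z = 111 + 34 − 4·93 + 2·901 (+54 from intervention) = 1629
  S = 24 − 4·34 + 4·901 + 5·1629 = 11637
Policy B (C := 110):
  W = 34
  T = 93
  C = 110
  Z = 111 + 34 − 4·93 + 2·110 = -7
  S = 24 − 4·34 + 4·110 + 5·(-7) = 293
S: 11637 − 293 = 11344

11344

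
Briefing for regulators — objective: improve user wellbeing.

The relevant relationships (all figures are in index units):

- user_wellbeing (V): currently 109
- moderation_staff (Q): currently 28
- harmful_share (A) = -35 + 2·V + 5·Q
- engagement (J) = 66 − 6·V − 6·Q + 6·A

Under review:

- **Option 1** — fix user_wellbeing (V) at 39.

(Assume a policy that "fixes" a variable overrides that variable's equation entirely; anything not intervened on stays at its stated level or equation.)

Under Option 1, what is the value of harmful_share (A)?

Option 1 (V := 39):
  V = 39
  Q = 28
  A = -35 + 2·39 + 5·28 = 183

183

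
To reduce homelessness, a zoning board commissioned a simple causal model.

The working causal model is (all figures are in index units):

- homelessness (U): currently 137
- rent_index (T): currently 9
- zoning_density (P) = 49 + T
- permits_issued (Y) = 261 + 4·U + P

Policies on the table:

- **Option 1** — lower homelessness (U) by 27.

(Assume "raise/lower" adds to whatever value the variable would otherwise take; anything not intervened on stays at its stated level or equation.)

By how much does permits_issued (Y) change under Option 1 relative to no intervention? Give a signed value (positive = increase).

-108

Baseline:
  U = 137
  T = 9
  P = 49 + 9 = 58
  Y = 261 + 4·137 + 58 = 867
Option 1 (U − 27):
  U = 137 − 27 = 110
  T = 9
  P = 49 + 9 = 58
  Y = 261 + 4·110 + 58 = 759
Change in Y: 759 − 867 = -108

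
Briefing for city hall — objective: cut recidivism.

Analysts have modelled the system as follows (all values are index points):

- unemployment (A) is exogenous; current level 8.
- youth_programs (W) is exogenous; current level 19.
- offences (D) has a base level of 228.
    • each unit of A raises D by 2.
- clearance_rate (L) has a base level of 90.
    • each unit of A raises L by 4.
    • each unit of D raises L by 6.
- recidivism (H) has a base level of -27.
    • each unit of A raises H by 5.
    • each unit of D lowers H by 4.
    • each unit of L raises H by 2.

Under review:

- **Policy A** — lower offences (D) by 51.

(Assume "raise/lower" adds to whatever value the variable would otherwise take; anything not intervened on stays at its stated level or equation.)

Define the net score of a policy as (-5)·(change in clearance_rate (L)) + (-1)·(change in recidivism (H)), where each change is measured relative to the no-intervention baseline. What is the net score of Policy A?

1938

Baseline:
  A = 8
  D = 228 + 2·8 = 244
  L = 90 + 4·8 + 6·244 = 1586
  H = -27 + 5·8 − 4·244 + 2·1586 = 2209
Policy A (D − 51):
  A = 8
  D = 228 + 2·8 (−51 from intervention) = 193
  L = 90 + 4·8 + 6·193 = 1280
  H = -27 + 5·8 − 4·193 + 2·1280 = 1801
ΔL = 1280 − 1586 = -306; ΔH = 1801 − 2209 = -408
Score = (-5)·(-306) + (-1)·(-408) = 1938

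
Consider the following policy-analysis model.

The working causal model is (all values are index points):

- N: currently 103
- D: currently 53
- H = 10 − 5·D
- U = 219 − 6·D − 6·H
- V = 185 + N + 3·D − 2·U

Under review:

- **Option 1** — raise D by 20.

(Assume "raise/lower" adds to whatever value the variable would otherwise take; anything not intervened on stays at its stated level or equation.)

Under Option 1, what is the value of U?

Option 1 (D + 20):
  D = 53 + 20 = 73
  H = 10 − 5·73 = -355
  U = 219 − 6·73 − 6·(-355) = 1911

1911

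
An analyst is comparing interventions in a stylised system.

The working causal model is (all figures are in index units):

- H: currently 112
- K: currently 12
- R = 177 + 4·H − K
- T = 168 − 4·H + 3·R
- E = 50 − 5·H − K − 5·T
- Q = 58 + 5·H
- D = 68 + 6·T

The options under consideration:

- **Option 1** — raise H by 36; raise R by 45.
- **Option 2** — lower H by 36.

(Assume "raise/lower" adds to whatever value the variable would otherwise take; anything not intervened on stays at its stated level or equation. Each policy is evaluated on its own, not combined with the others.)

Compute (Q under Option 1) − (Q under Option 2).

Option 1 (H + 36, R + 45):
  H = 112 + 36 = 148
  Q = 58 + 5·148 = 798
Option 2 (H − 36):
  H = 112 − 36 = 76
  Q = 58 + 5·76 = 438
Q: 798 − 438 = 360

360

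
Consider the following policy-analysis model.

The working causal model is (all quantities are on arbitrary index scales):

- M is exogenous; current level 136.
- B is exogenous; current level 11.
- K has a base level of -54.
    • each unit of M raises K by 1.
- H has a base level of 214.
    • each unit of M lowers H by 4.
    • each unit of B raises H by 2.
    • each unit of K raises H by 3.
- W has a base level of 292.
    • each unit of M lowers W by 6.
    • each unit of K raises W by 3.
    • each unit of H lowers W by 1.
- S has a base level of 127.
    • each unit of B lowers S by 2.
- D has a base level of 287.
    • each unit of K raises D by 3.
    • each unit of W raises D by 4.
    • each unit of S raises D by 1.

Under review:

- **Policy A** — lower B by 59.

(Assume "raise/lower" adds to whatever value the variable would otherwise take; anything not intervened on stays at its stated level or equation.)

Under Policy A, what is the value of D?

364

Policy A (B − 59):
  M = 136
  B = 11 − 59 = -48
  K = -54 + 136 = 82
  H = 214 − 4·136 + 2·(-48) + 3·82 = -180
  W = 292 − 6·136 + 3·82 − (-180) = -98
  S = 127 − 2·(-48) = 223
  D = 287 + 3·82 + 4·(-98) + 223 = 364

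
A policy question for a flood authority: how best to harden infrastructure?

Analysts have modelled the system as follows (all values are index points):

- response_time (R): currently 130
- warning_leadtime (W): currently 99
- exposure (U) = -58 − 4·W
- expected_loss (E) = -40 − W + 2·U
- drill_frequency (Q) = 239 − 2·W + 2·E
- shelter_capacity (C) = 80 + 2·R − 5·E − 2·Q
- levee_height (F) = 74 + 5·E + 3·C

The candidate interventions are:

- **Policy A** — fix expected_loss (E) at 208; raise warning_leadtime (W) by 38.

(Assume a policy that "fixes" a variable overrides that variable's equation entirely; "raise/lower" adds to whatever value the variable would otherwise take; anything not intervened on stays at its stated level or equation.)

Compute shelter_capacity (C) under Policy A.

-1462

Policy A (E := 208, W + 38):
  R = 130
  W = 99 + 38 = 137
  U = -58 − 4·137 = -606
  E = 208
  Q = 239 − 2·137 + 2·208 = 381
  C = 80 + 2·130 − 5·208 − 2·381 = -1462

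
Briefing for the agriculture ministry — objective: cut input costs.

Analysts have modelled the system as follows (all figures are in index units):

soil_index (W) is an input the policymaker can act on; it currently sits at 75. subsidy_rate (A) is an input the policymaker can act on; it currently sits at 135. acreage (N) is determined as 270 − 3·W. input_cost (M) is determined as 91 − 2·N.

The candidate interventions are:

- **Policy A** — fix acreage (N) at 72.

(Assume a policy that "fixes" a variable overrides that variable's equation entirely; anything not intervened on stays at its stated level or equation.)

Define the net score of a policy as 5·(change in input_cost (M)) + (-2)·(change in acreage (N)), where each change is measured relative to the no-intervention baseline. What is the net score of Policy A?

-324

Baseline:
  W = 75
  N = 270 − 3·75 = 45
  M = 91 − 2·45 = 1
Policy A (N := 72):
  W = 75
  N = 72
  M = 91 − 2·72 = -53
ΔM = -53 − 1 = -54; ΔN = 72 − 45 = 27
Score = 5·(-54) + (-2)·27 = -324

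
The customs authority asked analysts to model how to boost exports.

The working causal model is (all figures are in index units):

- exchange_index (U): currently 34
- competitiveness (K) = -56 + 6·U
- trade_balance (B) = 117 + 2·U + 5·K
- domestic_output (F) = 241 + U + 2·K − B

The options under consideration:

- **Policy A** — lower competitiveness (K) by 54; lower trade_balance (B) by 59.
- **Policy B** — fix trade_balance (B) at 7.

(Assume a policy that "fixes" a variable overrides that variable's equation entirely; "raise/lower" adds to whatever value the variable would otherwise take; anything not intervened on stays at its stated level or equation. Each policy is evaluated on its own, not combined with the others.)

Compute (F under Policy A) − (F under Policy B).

Policy A (K − 54, B − 59):
  U = 34
  K = -56 + 6·34 (−54 from intervention) = 94
  B = 117 + 2·34 + 5·94 (−59 from intervention) = 596
  F = 241 + 34 + 2·94 − 596 = -133
Policy B (B := 7):
  U = 34
  K = -56 + 6·34 = 148
  B = 7
  F = 241 + 34 + 2·148 − 7 = 564
F: -133 − 564 = -697

-697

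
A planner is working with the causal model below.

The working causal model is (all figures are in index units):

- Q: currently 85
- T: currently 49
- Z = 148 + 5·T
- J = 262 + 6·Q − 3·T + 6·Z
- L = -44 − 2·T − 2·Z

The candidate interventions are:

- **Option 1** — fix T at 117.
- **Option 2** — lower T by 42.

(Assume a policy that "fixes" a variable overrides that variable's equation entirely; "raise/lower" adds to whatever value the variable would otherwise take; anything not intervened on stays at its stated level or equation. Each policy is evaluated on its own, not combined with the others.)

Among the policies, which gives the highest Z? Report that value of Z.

733

Option 1 (T := 117):
  T = 117
  Z = 148 + 5·117 = 733
Option 2 (T − 42):
  T = 49 − 42 = 7
  Z = 148 + 5·7 = 183
Comparing — Option 1: Z=733, Option 2: Z=183. Highest is 733 (Option 1).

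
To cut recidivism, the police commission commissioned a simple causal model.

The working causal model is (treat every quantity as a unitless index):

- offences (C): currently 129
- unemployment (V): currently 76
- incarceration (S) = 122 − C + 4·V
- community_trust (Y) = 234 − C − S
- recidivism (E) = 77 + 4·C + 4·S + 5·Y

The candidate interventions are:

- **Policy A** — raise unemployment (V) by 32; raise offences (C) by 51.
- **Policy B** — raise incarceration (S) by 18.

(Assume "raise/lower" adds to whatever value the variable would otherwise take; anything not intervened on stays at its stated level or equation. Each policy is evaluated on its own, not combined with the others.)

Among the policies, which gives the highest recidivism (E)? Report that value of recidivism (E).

803

Policy A (V + 32, C + 51):
  C = 129 + 51 = 180
  V = 76 + 32 = 108
  S = 122 − 180 + 4·108 = 374
  Y = 234 − 180 − 374 = -320
  E = 77 + 4·180 + 4·374 + 5·(-320) = 693
Policy B (S + 18):
  C = 129
  V = 76
  S = 122 − 129 + 4·76 (+18 from intervention) = 315
  Y = 234 − 129 − 315 = -210
  E = 77 + 4·129 + 4·315 + 5·(-210) = 803
Comparing — Policy A: E=693, Policy B: E=803. Highest is 803 (Policy B).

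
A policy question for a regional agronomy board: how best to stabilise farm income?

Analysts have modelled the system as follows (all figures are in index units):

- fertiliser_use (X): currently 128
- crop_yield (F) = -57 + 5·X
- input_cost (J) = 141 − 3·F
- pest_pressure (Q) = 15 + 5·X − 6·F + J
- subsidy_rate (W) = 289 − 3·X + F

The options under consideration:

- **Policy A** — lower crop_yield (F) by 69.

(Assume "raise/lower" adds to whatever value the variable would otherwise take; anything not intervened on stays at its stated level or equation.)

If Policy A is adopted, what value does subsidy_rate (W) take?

Policy A (F − 69):
  X = 128
  F = -57 + 5·128 (−69 from intervention) = 514
  W = 289 − 3·128 + 514 = 419

419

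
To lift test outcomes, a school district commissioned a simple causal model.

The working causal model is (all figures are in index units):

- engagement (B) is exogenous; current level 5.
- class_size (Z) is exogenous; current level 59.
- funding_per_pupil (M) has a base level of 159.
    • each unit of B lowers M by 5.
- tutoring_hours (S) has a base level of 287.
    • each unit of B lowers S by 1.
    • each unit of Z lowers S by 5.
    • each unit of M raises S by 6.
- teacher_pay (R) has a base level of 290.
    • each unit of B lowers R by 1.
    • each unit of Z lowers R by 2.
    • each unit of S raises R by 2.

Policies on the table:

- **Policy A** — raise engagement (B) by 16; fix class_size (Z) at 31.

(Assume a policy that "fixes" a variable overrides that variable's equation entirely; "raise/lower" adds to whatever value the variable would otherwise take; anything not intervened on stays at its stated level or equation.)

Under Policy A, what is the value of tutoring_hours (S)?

Policy A (B + 16, Z := 31):
  B = 5 + 16 = 21
  Z = 31
  M = 159 − 5·21 = 54
  S = 287 − 21 − 5·31 + 6·54 = 435

435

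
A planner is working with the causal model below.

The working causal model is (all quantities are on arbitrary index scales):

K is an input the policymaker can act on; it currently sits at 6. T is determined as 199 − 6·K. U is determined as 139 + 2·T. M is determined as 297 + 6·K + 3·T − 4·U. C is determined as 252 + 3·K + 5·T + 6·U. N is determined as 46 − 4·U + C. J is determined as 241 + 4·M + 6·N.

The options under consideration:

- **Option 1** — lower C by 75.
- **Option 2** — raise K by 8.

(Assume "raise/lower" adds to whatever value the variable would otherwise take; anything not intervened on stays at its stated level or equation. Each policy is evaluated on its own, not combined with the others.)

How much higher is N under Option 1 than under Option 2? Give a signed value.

333

Option 1 (C − 75):
  K = 6
  T = 199 − 6·6 = 163
  U = 139 + 2·163 = 465
  C = 252 + 3·6 + 5·163 + 6·465 (−75 from intervention) = 3800
  N = 46 − 4·465 + 3800 = 1986
Option 2 (K + 8):
  K = 6 + 8 = 14
  T = 199 − 6·14 = 115
  U = 139 + 2·115 = 369
  C = 252 + 3·14 + 5·115 + 6·369 = 3083
  N = 46 − 4·369 + 3083 = 1653
N: 1986 − 1653 = 333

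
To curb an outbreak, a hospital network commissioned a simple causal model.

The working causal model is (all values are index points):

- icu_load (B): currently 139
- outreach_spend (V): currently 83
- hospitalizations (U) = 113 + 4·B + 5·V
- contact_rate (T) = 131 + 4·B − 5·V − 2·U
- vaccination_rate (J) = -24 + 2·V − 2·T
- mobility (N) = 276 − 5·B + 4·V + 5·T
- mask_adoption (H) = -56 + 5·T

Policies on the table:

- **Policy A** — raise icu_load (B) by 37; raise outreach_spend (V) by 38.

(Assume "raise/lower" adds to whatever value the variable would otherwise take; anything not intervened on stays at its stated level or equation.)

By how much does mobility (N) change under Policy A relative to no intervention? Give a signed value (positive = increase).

-3623

Baseline:
  B = 139
  V = 83
  U = 113 + 4·139 + 5·83 = 1084
  T = 131 + 4·139 − 5·83 − 2·1084 = -1896
  N = 276 − 5·139 + 4·83 + 5·(-1896) = -9567
Policy A (B + 37, V + 38):
  B = 139 + 37 = 176
  V = 83 + 38 = 121
  U = 113 + 4·176 + 5·121 = 1422
  T = 131 + 4·176 − 5·121 − 2·1422 = -2614
  N = 276 − 5·176 + 4·121 + 5·(-2614) = -13190
Change in N: -13190 − (-9567) = -3623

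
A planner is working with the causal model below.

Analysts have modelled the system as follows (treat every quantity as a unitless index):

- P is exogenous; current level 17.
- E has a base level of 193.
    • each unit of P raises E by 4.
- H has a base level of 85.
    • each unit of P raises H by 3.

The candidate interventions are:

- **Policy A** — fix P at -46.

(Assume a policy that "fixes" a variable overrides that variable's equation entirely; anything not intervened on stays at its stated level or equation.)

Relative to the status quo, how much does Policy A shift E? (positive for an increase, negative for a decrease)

-252

Baseline:
  P = 17
  E = 193 + 4·17 = 261
Policy A (P := -46):
  P = -46
  E = 193 + 4·(-46) = 9
Change in E: 9 − 261 = -252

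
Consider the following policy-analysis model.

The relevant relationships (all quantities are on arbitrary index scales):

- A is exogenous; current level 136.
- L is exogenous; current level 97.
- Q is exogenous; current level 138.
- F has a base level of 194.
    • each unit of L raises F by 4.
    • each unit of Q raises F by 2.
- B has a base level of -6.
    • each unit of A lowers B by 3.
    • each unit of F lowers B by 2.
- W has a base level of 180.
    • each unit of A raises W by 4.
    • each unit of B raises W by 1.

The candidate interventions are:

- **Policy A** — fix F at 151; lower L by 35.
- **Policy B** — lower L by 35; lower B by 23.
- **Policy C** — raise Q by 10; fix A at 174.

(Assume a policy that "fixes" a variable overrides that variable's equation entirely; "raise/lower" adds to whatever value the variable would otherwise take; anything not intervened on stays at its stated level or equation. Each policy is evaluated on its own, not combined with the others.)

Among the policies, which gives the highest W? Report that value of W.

Policy A (F := 151, L − 35):
  A = 136
  L = 97 − 35 = 62
  Q = 138
  F = 151
  B = -6 − 3·136 − 2·151 = -716
  W = 180 + 4·136 + (-716) = 8
Policy B (L − 35, B − 23):
  A = 136
  L = 97 − 35 = 62
  Q = 138
  F = 194 + 4·62 + 2·138 = 718
  B = -6 − 3·136 − 2·718 (−23 from intervention) = -1873
  W = 180 + 4·136 + (-1873) = -1149
Policy C (Q + 10, A := 174):
  A = 174
  L = 97
  Q = 138 + 10 = 148
  F = 194 + 4·97 + 2·148 = 878
  B = -6 − 3·174 − 2·878 = -2284
  W = 180 + 4·174 + (-2284) = -1408
Comparing — Policy A: W=8, Policy B: W=-1149, Policy C: W=-1408. Highest is 8 (Policy A).

8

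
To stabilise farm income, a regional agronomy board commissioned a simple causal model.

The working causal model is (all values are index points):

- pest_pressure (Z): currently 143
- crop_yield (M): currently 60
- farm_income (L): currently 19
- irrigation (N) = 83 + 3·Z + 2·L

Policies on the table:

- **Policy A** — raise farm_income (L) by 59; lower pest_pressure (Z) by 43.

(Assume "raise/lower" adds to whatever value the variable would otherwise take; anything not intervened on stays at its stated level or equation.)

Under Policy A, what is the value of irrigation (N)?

539

Policy A (L + 59, Z − 43):
  Z = 143 − 43 = 100
  L = 19 + 59 = 78
  N = 83 + 3·100 + 2·78 = 539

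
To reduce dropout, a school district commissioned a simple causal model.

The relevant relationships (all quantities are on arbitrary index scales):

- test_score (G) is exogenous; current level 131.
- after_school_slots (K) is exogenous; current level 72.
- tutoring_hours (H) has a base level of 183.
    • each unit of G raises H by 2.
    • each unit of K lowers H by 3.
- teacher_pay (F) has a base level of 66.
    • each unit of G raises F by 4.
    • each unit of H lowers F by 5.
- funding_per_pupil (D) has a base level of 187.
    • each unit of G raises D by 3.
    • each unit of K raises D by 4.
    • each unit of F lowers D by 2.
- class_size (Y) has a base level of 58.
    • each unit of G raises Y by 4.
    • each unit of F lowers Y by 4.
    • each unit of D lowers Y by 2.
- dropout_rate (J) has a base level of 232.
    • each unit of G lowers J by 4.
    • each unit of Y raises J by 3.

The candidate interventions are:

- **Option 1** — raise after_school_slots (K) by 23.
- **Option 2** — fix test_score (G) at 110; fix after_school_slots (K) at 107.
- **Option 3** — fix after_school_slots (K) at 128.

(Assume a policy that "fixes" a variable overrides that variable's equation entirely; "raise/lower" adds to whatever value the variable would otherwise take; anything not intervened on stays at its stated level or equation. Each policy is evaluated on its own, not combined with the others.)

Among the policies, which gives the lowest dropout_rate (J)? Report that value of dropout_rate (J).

Option 1 (K + 23):
  G = 131
  K = 72 + 23 = 95
  H = 183 + 2·131 − 3·95 = 160
  F = 66 + 4·131 − 5·160 = -210
  D = 187 + 3·131 + 4·95 − 2·(-210) = 1380
  Y = 58 + 4·131 − 4·(-210) − 2·1380 = -1338
  J = 232 − 4·131 + 3·(-1338) = -4306
Option 2 (G := 110, K := 107):
  G = 110
  K = 107
  H = 183 + 2·110 − 3·107 = 82
  F = 66 + 4·110 − 5·82 = 96
  D = 187 + 3·110 + 4·107 − 2·96 = 753
  Y = 58 + 4·110 − 4·96 − 2·753 = -1392
  J = 232 − 4·110 + 3·(-1392) = -4384
Option 3 (K := 128):
  G = 131
  K = 128
  H = 183 + 2·131 − 3·128 = 61
  F = 66 + 4·131 − 5·61 = 285
  D = 187 + 3·131 + 4·128 − 2·285 = 522
  Y = 58 + 4·131 − 4·285 − 2·522 = -1602
  J = 232 − 4·131 + 3·(-1602) = -5098
Comparing — Option 1: J=-4306, Option 2: J=-4384, Option 3: J=-5098. Lowest is -5098 (Option 3).

-5098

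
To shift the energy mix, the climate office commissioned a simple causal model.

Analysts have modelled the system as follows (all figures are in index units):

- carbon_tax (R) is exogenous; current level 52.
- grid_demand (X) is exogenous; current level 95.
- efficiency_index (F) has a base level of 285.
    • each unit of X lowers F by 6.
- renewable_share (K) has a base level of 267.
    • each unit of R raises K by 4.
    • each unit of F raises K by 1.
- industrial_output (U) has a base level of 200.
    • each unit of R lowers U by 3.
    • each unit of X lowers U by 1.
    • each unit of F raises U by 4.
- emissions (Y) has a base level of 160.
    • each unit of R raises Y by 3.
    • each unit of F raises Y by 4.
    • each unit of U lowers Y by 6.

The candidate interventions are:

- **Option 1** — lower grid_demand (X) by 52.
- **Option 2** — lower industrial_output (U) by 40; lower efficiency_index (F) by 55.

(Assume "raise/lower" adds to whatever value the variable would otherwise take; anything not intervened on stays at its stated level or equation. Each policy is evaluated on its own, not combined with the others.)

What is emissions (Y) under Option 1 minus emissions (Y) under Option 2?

-7892

Option 1 (X − 52):
  R = 52
  X = 95 − 52 = 43
  F = 285 − 6·43 = 27
  U = 200 − 3·52 − 43 + 4·27 = 109
  Y = 160 + 3·52 + 4·27 − 6·109 = -230
Option 2 (U − 40, F − 55):
  R = 52
  X = 95
  F = 285 − 6·95 (−55 from intervention) = -340
  U = 200 − 3·52 − 95 + 4·(-340) (−40 from intervention) = -1451
  Y = 160 + 3·52 + 4·(-340) − 6·(-1451) = 7662
Y: -230 − 7662 = -7892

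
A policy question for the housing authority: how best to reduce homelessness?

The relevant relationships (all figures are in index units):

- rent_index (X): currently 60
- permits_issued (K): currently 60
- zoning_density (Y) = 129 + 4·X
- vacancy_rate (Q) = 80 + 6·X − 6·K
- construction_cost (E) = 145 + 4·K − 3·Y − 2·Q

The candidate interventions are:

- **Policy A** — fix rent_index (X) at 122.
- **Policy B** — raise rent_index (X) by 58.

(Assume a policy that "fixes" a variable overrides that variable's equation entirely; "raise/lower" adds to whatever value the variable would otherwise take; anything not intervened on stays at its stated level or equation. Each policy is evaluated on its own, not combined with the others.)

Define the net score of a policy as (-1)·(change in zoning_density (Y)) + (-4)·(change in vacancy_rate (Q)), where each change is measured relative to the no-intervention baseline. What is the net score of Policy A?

Baseline:
  X = 60
  K = 60
  Y = 129 + 4·60 = 369
  Q = 80 + 6·60 − 6·60 = 80
Policy A (X := 122):
  X = 122
  K = 60
  Y = 129 + 4·122 = 617
  Q = 80 + 6·122 − 6·60 = 452
ΔY = 617 − 369 = 248; ΔQ = 452 − 80 = 372
Score = (-1)·248 + (-4)·372 = -1736

-1736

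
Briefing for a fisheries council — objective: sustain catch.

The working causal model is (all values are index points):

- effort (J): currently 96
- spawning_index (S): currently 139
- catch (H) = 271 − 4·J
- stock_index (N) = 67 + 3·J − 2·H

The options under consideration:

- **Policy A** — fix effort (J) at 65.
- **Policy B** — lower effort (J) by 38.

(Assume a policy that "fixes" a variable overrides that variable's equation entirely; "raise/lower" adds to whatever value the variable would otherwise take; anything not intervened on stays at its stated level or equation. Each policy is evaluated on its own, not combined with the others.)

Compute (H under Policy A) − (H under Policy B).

Policy A (J := 65):
  J = 65
  H = 271 − 4·65 = 11
Policy B (J − 38):
  J = 96 − 38 = 58
  H = 271 − 4·58 = 39
H: 11 − 39 = -28

-28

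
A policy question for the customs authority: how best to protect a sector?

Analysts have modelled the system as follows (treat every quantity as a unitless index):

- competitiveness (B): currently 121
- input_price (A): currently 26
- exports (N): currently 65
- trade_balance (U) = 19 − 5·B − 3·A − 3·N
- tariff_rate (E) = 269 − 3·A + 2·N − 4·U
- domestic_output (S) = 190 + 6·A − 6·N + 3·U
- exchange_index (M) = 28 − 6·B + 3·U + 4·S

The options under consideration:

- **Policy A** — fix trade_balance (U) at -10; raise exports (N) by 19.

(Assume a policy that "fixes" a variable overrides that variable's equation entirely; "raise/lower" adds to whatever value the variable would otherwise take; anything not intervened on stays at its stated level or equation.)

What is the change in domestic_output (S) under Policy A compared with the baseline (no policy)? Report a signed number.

2433

Baseline:
  B = 121
  A = 26
  N = 65
  U = 19 − 5·121 − 3·26 − 3·65 = -859
  S = 190 + 6·26 − 6·65 + 3·(-859) = -2621
Policy A (U := -10, N + 19):
  B = 121
  A = 26
  N = 65 + 19 = 84
  U = -10
  S = 190 + 6·26 − 6·84 + 3·(-10) = -188
Change in S: -188 − (-2621) = 2433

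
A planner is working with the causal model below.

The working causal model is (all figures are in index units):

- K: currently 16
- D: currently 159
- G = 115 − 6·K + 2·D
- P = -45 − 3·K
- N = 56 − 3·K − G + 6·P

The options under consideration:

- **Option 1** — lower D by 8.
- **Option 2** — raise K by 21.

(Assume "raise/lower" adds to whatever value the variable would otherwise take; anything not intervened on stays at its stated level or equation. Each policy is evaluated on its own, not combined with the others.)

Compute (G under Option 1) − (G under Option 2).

Option 1 (D − 8):
  K = 16
  D = 159 − 8 = 151
  G = 115 − 6·16 + 2·151 = 321
Option 2 (K + 21):
  K = 16 + 21 = 37
  D = 159
  G = 115 − 6·37 + 2·159 = 211
G: 321 − 211 = 110

110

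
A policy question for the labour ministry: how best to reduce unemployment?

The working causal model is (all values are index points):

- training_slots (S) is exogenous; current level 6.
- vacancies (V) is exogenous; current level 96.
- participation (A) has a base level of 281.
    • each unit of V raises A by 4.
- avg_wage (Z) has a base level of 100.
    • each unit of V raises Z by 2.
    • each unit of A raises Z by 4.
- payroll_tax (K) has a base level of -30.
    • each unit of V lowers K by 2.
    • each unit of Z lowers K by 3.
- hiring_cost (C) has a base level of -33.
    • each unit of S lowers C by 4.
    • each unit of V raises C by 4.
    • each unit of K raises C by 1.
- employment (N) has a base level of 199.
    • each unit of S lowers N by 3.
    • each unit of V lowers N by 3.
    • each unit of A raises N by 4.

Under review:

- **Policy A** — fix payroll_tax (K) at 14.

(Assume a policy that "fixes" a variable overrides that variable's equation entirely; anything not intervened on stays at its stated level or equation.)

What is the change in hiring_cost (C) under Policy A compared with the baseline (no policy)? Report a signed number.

Baseline:
  S = 6
  V = 96
  A = 281 + 4·96 = 665
  Z = 100 + 2·96 + 4·665 = 2952
  K = -30 − 2·96 − 3·2952 = -9078
  C = -33 − 4·6 + 4·96 + (-9078) = -8751
Policy A (K := 14):
  S = 6
  V = 96
  A = 281 + 4·96 = 665
  Z = 100 + 2·96 + 4·665 = 2952
  K = 14
  C = -33 − 4·6 + 4·96 + 14 = 341
Change in C: 341 − (-8751) = 9092

9092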